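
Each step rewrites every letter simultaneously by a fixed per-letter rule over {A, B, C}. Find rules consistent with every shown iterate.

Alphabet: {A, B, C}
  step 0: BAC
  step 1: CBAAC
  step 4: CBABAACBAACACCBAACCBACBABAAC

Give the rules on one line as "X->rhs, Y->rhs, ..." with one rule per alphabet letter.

A->BA, B->C, C->AC

  step 0 ⇒ step 1: BAC ⇒ C·BA·AC
    A ↦ BA
    B ↦ C
    C ↦ AC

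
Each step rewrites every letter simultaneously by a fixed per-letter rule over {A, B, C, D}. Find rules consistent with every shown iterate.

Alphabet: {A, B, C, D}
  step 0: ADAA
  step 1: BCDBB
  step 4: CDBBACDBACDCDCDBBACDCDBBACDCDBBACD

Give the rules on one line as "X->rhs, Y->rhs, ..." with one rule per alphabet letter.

  step 0 ⇒ step 1: ADAA ⇒ B·CD·B·B
    A ↦ B
    D ↦ CD
    B ↦ CD  (constrained at step 1)
    C ↦ BA  (constrained at step 1)

A->B, B->CD, C->BA, D->CD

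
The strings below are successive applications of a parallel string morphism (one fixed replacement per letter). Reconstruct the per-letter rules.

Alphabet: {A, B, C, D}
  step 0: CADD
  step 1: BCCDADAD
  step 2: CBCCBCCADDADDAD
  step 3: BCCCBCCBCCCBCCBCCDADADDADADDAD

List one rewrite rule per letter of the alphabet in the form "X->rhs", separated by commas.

  step 2 ⇒ step 3: CBCCBCCADDADDAD ⇒ BCC·C·BCC·BCC·C·BCC·BCC·D·AD·AD·D·AD·AD·D·AD
    A ↦ D
    B ↦ C
    C ↦ BCC
    D ↦ AD

A->D, B->C, C->BCC, D->AD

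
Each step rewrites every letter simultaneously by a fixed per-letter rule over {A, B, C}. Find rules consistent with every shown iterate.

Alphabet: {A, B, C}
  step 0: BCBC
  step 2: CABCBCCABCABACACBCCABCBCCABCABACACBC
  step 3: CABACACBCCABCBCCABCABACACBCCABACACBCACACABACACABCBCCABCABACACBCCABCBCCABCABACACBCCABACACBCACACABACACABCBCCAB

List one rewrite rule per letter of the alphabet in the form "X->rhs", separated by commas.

  step 2 ⇒ step 3: CABCBCCABCABACACBCCABCBCCABCABACACBC ⇒ CAB·ACA·CBC·CAB·CBC·CAB·CAB·ACA·CBC·CAB·ACA·CBC·ACA·CAB·ACA·CAB·CBC·CAB·CAB·ACA·CBC·CAB·CBC·CAB·CAB·ACA·CBC·CAB·ACA·CBC·ACA·CAB·ACA·CAB·CBC·CAB
    A ↦ ACA
    B ↦ CBC
    C ↦ CAB

A->ACA, B->CBC, C->CAB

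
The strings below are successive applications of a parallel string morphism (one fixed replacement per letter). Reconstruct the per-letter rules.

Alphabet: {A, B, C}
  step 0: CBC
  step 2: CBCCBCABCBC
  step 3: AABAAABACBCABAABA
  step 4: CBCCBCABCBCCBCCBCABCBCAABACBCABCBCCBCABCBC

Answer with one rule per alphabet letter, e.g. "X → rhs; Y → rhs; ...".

A->CBC, B->AB, C->A

  step 3 ⇒ step 4: AABAAABACBCABAABA ⇒ CBC·CBC·AB·CBC·CBC·CBC·AB·CBC·A·AB·A·CBC·AB·CBC·CBC·AB·CBC
    A ↦ CBC
    B ↦ AB
    C ↦ A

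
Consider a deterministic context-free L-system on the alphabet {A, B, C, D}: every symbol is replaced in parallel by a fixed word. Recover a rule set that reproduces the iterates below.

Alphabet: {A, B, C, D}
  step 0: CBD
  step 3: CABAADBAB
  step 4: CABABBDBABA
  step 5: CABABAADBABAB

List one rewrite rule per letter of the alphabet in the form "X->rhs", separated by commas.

  step 4 ⇒ step 5: CABABBDBABA ⇒ CA·B·A·B·A·A·DB·A·B·A·B
    A ↦ B
    B ↦ A
    C ↦ CA
    D ↦ DB

A->B, B->A, C->CA, D->DB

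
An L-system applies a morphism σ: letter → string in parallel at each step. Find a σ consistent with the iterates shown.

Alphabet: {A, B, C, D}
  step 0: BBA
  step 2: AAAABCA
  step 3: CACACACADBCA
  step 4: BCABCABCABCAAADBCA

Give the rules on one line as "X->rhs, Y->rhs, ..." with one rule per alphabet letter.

  step 3 ⇒ step 4: CACACACADBCA ⇒ B·CA·B·CA·B·CA·B·CA·AA·D·B·CA
    A ↦ CA
    B ↦ D
    C ↦ B
    D ↦ AA

A->CA, B->D, C->B, D->AA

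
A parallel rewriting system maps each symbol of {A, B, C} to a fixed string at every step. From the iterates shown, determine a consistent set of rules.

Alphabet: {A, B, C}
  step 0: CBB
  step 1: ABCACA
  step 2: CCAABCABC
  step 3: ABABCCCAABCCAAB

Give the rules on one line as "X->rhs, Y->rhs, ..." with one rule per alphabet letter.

  step 2 ⇒ step 3: CCAABCABC ⇒ AB·AB·C·C·CA·AB·C·CA·AB
    A ↦ C
    B ↦ CA
    C ↦ AB

A->C, B->CA, C->AB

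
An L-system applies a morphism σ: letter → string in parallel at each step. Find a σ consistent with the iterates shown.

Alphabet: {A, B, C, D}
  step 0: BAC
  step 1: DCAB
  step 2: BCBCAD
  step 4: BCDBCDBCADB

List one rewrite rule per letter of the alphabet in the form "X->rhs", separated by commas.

  step 1 ⇒ step 2: DCAB ⇒ BC·B·CA·D
    A ↦ CA
    B ↦ D
    C ↦ B
    D ↦ BC

A->CA, B->D, C->B, D->BC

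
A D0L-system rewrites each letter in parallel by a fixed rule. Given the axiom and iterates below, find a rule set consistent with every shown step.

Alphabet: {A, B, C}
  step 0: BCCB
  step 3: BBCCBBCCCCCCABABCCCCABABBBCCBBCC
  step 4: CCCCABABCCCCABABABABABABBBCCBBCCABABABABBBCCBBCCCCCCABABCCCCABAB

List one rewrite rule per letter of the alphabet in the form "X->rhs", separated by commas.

A->BB, B->CC, C->AB

  step 3 ⇒ step 4: BBCCBBCCCCCCABABCCCCABABBBCCBBCC ⇒ CC·CC·AB·AB·CC·CC·AB·AB·AB·AB·AB·AB·BB·CC·BB·CC·AB·AB·AB·AB·BB·CC·BB·CC·CC·CC·AB·AB·CC·CC·AB·AB
    A ↦ BB
    B ↦ CC
    C ↦ AB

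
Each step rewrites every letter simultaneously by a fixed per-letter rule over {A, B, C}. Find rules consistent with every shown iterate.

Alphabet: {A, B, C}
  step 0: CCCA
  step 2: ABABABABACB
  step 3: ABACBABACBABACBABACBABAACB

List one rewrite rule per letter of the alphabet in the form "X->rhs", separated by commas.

  step 2 ⇒ step 3: ABABABABACB ⇒ AB·ACB·AB·ACB·AB·ACB·AB·ACB·AB·A·ACB
    A ↦ AB
    B ↦ ACB
    C ↦ A

A->AB, B->ACB, C->A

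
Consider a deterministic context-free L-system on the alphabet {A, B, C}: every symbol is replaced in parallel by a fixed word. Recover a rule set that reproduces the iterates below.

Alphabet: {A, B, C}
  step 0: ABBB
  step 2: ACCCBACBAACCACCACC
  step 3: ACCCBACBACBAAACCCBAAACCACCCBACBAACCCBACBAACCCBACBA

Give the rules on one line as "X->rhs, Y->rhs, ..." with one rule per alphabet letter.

A->ACC, B->A, C->CBA

  step 2 ⇒ step 3: ACCCBACBAACCACCACC ⇒ ACC·CBA·CBA·CBA·A·ACC·CBA·A·ACC·ACC·CBA·CBA·ACC·CBA·CBA·ACC·CBA·CBA
    A ↦ ACC
    B ↦ A
    C ↦ CBA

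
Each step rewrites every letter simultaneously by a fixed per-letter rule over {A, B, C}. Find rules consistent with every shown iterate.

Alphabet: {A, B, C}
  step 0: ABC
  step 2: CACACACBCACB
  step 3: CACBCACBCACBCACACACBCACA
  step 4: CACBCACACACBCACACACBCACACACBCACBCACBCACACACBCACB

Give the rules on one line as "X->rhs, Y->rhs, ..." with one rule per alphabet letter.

  step 3 ⇒ step 4: CACBCACBCACBCACACACBCACA ⇒ CA·CB·CA·CA·CA·CB·CA·CA·CA·CB·CA·CA·CA·CB·CA·CB·CA·CB·CA·CA·CA·CB·CA·CB
    A ↦ CB
    B ↦ CA
    C ↦ CA

A->CB, B->CA, C->CA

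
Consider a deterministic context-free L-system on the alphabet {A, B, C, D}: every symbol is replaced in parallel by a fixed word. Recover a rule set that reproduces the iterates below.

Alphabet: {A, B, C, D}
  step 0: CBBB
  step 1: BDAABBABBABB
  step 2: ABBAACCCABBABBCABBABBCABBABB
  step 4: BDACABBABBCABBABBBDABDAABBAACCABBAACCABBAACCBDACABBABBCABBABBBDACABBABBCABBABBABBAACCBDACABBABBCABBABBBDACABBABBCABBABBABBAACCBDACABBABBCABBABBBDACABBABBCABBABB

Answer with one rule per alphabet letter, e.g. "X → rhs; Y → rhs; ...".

A->C, B->ABB, C->BDA, D->AAC

  step 1 ⇒ step 2: BDAABBABBABB ⇒ ABB·AAC·C·C·ABB·ABB·C·ABB·ABB·C·ABB·ABB
    A ↦ C
    B ↦ ABB
    D ↦ AAC
  step 0 ⇒ step 1: CBBB ⇒ BDA·ABB·ABB·ABB
    C ↦ BDA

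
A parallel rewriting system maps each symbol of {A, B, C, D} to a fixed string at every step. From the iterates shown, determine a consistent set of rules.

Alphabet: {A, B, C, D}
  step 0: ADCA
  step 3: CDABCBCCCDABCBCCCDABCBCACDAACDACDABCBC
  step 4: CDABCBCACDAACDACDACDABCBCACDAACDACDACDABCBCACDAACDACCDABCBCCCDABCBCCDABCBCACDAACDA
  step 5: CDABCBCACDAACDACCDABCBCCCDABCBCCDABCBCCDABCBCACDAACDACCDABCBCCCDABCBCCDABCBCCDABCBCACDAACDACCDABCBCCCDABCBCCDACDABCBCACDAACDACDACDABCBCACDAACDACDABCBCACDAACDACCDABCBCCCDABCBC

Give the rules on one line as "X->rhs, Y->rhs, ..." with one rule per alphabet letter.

A->C, B->A, C->CDA, D->BCB

  step 4 ⇒ step 5: CDABCBCACDAACDACDACDABCBCACDAACDACDACDABCBCACDAACDACCDABCBCCCDABCBCCDABCBCACDAACDA ⇒ CDA·BCB·C·A·CDA·A·CDA·C·CDA·BCB·C·C·CDA·BCB·C·CDA·BCB·C·CDA·BCB·C·A·CDA·A·CDA·C·CDA·BCB·C·C·CDA·BCB·C·CDA·BCB·C·CDA·BCB·C·A·CDA·A·CDA·C·CDA·BCB·C·C·CDA·BCB·C·CDA·CDA·BCB·C·A·CDA·A·CDA·CDA·CDA·BCB·C·A·CDA·A·CDA·CDA·BCB·C·A·CDA·A·CDA·C·CDA·BCB·C·C·CDA·BCB·C
    A ↦ C
    B ↦ A
    C ↦ CDA
    D ↦ BCB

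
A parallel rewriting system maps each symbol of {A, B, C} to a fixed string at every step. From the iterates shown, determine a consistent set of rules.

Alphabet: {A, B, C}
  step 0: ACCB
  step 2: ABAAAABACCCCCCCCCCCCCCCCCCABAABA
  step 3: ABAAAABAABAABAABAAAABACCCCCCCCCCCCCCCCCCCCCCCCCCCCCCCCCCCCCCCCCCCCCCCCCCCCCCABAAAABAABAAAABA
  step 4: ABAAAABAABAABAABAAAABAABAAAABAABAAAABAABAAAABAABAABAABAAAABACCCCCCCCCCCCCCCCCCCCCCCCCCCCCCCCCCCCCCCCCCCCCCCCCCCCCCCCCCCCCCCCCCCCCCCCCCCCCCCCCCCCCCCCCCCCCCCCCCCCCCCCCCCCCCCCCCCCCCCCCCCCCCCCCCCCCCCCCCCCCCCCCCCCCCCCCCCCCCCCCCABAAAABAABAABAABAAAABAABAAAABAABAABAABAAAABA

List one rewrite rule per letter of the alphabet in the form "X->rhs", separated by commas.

  step 3 ⇒ step 4: ABAAAABAABAABAABAAAABACCCCCCCCCCCCCCCCCCCCCCCCCCCCCCCCCCCCCCCCCCCCCCCCCCCCCCABAAAABAABAAAABA ⇒ ABA·AA·ABA·ABA·ABA·ABA·AA·ABA·ABA·AA·ABA·ABA·AA·ABA·ABA·AA·ABA·ABA·ABA·ABA·AA·ABA·CCC·CCC·CCC·CCC·CCC·CCC·CCC·CCC·CCC·CCC·CCC·CCC·CCC·CCC·CCC·CCC·CCC·CCC·CCC·CCC·CCC·CCC·CCC·CCC·CCC·CCC·CCC·CCC·CCC·CCC·CCC·CCC·CCC·CCC·CCC·CCC·CCC·CCC·CCC·CCC·CCC·CCC·CCC·CCC·CCC·CCC·CCC·CCC·CCC·CCC·CCC·CCC·CCC·CCC·ABA·AA·ABA·ABA·ABA·ABA·AA·ABA·ABA·AA·ABA·ABA·ABA·ABA·AA·ABA
    A ↦ ABA
    B ↦ AA
    C ↦ CCC

A->ABA, B->AA, C->CCC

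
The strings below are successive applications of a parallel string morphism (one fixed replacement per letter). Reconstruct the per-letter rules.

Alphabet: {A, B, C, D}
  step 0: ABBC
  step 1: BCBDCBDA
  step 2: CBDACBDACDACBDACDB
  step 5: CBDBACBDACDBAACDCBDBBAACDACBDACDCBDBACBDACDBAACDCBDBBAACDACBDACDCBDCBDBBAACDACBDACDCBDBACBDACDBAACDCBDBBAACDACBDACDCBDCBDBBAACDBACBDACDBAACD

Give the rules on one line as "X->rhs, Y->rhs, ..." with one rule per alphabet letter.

  step 1 ⇒ step 2: BCBDCBDA ⇒ CBD·A·CBD·ACD·A·CBD·ACD·B
    A ↦ B
    B ↦ CBD
    C ↦ A
    D ↦ ACD

A->B, B->CBD, C->A, D->ACD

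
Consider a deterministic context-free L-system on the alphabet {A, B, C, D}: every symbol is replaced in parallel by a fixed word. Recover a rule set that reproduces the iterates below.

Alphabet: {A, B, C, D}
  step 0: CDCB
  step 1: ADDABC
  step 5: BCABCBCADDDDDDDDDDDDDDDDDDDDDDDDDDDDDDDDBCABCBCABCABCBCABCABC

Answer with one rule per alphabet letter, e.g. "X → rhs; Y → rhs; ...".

  step 0 ⇒ step 1: CDCB ⇒ A·DD·A·BC
    B ↦ BC
    C ↦ A
    D ↦ DD
    A ↦ BC  (constrained at step 1)

A->BC, B->BC, C->A, D->DD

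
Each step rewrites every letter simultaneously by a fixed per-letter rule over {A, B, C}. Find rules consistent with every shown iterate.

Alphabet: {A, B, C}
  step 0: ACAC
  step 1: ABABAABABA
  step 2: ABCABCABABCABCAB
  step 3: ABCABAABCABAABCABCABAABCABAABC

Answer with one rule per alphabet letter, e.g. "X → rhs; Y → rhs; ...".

  step 2 ⇒ step 3: ABCABCABABCABCAB ⇒ AB·C·ABA·AB·C·ABA·AB·C·AB·C·ABA·AB·C·ABA·AB·C
    A ↦ AB
    B ↦ C
    C ↦ ABA

A->AB, B->C, C->ABA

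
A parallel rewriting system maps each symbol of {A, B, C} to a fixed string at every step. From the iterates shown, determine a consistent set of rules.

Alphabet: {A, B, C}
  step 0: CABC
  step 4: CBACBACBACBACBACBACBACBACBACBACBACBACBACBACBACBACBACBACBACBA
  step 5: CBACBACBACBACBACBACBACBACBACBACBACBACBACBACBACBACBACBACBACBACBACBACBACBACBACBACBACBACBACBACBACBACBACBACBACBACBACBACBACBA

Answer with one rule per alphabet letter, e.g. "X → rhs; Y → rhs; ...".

  step 4 ⇒ step 5: CBACBACBACBACBACBACBACBACBACBACBACBACBACBACBACBACBACBACBACBA ⇒ CB·A·CBA·CB·A·CBA·CB·A·CBA·CB·A·CBA·CB·A·CBA·CB·A·CBA·CB·A·CBA·CB·A·CBA·CB·A·CBA·CB·A·CBA·CB·A·CBA·CB·A·CBA·CB·A·CBA·CB·A·CBA·CB·A·CBA·CB·A·CBA·CB·A·CBA·CB·A·CBA·CB·A·CBA·CB·A·CBA
    A ↦ CBA
    B ↦ A
    C ↦ CB

A->CBA, B->A, C->CB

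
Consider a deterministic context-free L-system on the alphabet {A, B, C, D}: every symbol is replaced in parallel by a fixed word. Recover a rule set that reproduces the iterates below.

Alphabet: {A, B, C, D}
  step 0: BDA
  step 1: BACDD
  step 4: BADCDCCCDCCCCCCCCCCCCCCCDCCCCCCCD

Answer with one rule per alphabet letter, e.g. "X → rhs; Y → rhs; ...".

  step 0 ⇒ step 1: BDA ⇒ BA·CD·D
    A ↦ D
    B ↦ BA
    D ↦ CD
    C ↦ CC  (constrained at step 1)

A->D, B->BA, C->CC, D->CD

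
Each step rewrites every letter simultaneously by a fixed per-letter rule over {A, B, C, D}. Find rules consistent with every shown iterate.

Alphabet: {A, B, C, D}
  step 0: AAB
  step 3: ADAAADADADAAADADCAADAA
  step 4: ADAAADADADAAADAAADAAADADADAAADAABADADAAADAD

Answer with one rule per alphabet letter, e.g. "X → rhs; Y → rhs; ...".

A->AD, B->CA, C->B, D->AA

  step 3 ⇒ step 4: ADAAADADADAAADADCAADAA ⇒ AD·AA·AD·AD·AD·AA·AD·AA·AD·AA·AD·AD·AD·AA·AD·AA·B·AD·AD·AA·AD·AD
    A ↦ AD
    C ↦ B
    D ↦ AA
    B ↦ CA  (constrained at step 0)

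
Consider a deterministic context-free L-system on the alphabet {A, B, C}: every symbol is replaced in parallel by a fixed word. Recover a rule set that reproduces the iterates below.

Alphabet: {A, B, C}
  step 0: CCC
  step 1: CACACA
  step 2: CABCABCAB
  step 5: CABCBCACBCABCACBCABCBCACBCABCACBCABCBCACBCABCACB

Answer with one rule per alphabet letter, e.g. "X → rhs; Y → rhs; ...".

A->B, B->CB, C->CA

  step 1 ⇒ step 2: CACACA ⇒ CA·B·CA·B·CA·B
    A ↦ B
    C ↦ CA
    B ↦ CB  (constrained at step 2)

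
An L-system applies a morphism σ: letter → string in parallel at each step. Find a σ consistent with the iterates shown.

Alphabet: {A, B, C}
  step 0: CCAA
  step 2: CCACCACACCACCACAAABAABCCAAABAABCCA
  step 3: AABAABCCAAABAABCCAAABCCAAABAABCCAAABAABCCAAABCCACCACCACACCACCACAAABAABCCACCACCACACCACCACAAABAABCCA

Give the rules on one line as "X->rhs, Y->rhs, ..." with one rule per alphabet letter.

  step 2 ⇒ step 3: CCACCACACCACCACAAABAABCCAAABAABCCA ⇒ AAB·AAB·CCA·AAB·AAB·CCA·AAB·CCA·AAB·AAB·CCA·AAB·AAB·CCA·AAB·CCA·CCA·CCA·CA·CCA·CCA·CA·AAB·AAB·CCA·CCA·CCA·CA·CCA·CCA·CA·AAB·AAB·CCA
    A ↦ CCA
    B ↦ CA
    C ↦ AAB

A->CCA, B->CA, C->AAB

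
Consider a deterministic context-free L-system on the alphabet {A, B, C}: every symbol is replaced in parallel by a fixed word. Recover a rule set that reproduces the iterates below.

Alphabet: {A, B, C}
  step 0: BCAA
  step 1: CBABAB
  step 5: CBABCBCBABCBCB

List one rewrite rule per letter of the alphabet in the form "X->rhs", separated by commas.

A->AB, B->C, C->B

  step 0 ⇒ step 1: BCAA ⇒ C·B·AB·AB
    A ↦ AB
    B ↦ C
    C ↦ B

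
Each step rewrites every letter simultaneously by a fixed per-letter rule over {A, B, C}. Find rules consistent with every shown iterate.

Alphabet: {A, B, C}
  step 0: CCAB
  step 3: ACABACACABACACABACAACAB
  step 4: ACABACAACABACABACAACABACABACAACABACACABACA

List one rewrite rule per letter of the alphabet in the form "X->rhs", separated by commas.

  step 3 ⇒ step 4: ACABACACABACACABACAACAB ⇒ AC·AB·AC·A·AC·AB·AC·AB·AC·A·AC·AB·AC·AB·AC·A·AC·AB·AC·AC·AB·AC·A
    A ↦ AC
    B ↦ A
    C ↦ AB

A->AC, B->A, C->AB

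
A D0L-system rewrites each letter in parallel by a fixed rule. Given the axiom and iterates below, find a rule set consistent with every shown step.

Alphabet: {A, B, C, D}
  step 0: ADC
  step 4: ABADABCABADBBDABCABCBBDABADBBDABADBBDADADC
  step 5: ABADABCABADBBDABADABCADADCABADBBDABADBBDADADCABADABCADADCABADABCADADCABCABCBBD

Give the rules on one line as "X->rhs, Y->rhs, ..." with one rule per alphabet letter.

  step 4 ⇒ step 5: ABADABCABADBBDABCABCBBDABADBBDABADBBDADADC ⇒ AB·AD·AB·C·AB·AD·BBD·AB·AD·AB·C·AD·AD·C·AB·AD·BBD·AB·AD·BBD·AD·AD·C·AB·AD·AB·C·AD·AD·C·AB·AD·AB·C·AD·AD·C·AB·C·AB·C·BBD
    A ↦ AB
    B ↦ AD
    C ↦ BBD
    D ↦ C

A->AB, B->AD, C->BBD, D->C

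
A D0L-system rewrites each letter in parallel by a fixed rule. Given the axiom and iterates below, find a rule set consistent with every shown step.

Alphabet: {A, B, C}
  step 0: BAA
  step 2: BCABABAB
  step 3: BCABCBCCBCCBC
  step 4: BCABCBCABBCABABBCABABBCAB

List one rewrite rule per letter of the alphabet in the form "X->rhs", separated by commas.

  step 3 ⇒ step 4: BCABCBCCBCCBC ⇒ BC·AB·C·BC·AB·BC·AB·AB·BC·AB·AB·BC·AB
    A ↦ C
    B ↦ BC
    C ↦ AB

A->C, B->BC, C->AB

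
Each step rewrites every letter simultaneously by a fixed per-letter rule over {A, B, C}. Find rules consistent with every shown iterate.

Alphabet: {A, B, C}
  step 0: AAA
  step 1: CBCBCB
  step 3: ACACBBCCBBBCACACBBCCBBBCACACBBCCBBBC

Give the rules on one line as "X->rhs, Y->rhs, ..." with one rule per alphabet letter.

  step 0 ⇒ step 1: AAA ⇒ CB·CB·CB
    A ↦ CB
    B ↦ AC  (constrained at step 1)
    C ↦ BBC  (constrained at step 1)

A->CB, B->AC, C->BBC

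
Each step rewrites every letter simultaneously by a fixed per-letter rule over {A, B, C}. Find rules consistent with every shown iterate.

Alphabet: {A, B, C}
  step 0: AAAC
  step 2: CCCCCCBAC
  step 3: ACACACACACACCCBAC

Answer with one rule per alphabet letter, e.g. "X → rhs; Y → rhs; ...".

  step 2 ⇒ step 3: CCCCCCBAC ⇒ AC·AC·AC·AC·AC·AC·CC·B·AC
    A ↦ B
    B ↦ CC
    C ↦ AC

A->B, B->CC, C->AC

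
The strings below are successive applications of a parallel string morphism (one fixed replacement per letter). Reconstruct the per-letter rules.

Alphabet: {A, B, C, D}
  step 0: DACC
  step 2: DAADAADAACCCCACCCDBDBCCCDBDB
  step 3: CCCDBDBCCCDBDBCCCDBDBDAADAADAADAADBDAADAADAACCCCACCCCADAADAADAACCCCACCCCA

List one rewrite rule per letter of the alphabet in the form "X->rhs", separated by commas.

A->DB, B->CA, C->DAA, D->CCC

  step 2 ⇒ step 3: DAADAADAACCCCACCCDBDBCCCDBDB ⇒ CCC·DB·DB·CCC·DB·DB·CCC·DB·DB·DAA·DAA·DAA·DAA·DB·DAA·DAA·DAA·CCC·CA·CCC·CA·DAA·DAA·DAA·CCC·CA·CCC·CA
    A ↦ DB
    B ↦ CA
    C ↦ DAA
    D ↦ CCC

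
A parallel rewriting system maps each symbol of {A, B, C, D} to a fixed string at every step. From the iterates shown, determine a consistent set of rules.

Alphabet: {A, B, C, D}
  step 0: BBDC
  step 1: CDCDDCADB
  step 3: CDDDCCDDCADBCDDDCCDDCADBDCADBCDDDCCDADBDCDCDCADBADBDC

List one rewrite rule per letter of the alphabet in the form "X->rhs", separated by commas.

A->CDD, B->CD, C->ADB, D->DC

  step 0 ⇒ step 1: BBDC ⇒ CD·CD·DC·ADB
    B ↦ CD
    C ↦ ADB
    D ↦ DC
    A ↦ CDD  (constrained at step 1)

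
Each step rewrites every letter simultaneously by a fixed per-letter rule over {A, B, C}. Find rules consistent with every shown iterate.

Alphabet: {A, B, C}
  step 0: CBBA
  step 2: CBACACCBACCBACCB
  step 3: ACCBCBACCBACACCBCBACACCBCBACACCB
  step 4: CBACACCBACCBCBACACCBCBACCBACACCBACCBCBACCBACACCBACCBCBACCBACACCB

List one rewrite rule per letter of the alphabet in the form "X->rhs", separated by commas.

A->CB, B->CB, C->AC

  step 3 ⇒ step 4: ACCBCBACCBACACCBCBACACCBCBACACCB ⇒ CB·AC·AC·CB·AC·CB·CB·AC·AC·CB·CB·AC·CB·AC·AC·CB·AC·CB·CB·AC·CB·AC·AC·CB·AC·CB·CB·AC·CB·AC·AC·CB
    A ↦ CB
    B ↦ CB
    C ↦ AC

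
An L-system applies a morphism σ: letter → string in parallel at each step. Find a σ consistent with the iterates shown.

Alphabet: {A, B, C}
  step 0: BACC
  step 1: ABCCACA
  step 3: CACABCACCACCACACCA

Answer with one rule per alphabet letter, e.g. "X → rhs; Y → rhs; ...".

A->C, B->AB, C->CA

  step 0 ⇒ step 1: BACC ⇒ AB·C·CA·CA
    A ↦ C
    B ↦ AB
    C ↦ CA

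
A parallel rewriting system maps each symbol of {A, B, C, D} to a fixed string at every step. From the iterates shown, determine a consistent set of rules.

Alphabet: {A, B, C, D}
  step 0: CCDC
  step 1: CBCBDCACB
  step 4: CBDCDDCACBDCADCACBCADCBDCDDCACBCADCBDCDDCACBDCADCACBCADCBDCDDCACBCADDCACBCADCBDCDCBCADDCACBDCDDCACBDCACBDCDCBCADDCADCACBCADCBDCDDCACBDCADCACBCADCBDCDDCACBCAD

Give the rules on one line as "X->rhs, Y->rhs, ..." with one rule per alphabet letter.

  step 0 ⇒ step 1: CCDC ⇒ CB·CB·DCA·CB
    C ↦ CB
    D ↦ DCA
    A ↦ CAD  (constrained at step 1)
    B ↦ DCD  (constrained at step 1)

A->CAD, B->DCD, C->CB, D->DCA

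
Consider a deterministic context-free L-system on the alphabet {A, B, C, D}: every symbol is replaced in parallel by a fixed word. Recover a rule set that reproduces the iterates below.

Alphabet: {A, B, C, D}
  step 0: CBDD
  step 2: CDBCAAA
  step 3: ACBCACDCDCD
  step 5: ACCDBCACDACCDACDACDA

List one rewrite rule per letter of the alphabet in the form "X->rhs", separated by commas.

A->CD, B->BC, C->A, D->C

  step 2 ⇒ step 3: CDBCAAA ⇒ A·C·BC·A·CD·CD·CD
    A ↦ CD
    B ↦ BC
    C ↦ A
    D ↦ C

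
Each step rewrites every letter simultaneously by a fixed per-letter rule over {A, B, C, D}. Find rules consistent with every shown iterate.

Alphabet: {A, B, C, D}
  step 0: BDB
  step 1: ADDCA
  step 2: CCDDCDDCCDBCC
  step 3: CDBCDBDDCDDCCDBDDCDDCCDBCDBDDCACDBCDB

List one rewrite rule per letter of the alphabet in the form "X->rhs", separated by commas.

  step 2 ⇒ step 3: CCDDCDDCCDBCC ⇒ CDB·CDB·DDC·DDC·CDB·DDC·DDC·CDB·CDB·DDC·A·CDB·CDB
    B ↦ A
    C ↦ CDB
    D ↦ DDC
  step 1 ⇒ step 2: ADDCA ⇒ CC·DDC·DDC·CDB·CC
    A ↦ CC

A->CC, B->A, C->CDB, D->DDC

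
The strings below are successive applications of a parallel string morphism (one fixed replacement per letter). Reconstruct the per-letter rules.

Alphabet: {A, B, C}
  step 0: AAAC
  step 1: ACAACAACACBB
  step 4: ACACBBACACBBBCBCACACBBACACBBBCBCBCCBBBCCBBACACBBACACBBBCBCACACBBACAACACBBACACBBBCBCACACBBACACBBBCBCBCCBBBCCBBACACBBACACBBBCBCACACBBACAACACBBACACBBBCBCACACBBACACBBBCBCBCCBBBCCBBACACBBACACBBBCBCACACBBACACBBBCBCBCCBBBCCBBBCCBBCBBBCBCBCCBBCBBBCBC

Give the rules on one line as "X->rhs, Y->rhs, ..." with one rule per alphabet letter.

A->ACA, B->BC, C->CBB

  step 0 ⇒ step 1: AAAC ⇒ ACA·ACA·ACA·CBB
    A ↦ ACA
    C ↦ CBB
    B ↦ BC  (constrained at step 1)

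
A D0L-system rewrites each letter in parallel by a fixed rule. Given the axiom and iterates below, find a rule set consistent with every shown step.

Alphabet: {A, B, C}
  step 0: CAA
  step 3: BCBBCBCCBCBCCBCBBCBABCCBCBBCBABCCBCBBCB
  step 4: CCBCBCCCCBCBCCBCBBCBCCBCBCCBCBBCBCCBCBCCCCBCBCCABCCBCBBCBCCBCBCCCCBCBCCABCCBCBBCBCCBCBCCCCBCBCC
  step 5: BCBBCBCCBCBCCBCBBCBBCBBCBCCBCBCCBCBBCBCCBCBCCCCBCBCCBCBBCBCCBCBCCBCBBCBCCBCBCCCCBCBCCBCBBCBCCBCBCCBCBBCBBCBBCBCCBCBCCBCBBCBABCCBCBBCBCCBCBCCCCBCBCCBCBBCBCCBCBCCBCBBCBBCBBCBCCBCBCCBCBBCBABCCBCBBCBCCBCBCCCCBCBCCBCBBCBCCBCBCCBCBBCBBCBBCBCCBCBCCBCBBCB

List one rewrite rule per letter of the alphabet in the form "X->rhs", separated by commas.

A->AB, B->CC, C->BCB

  step 4 ⇒ step 5: CCBCBCCCCBCBCCBCBBCBCCBCBCCBCBBCBCCBCBCCCCBCBCCABCCBCBBCBCCBCBCCCCBCBCCABCCBCBBCBCCBCBCCCCBCBCC ⇒ BCB·BCB·CC·BCB·CC·BCB·BCB·BCB·BCB·CC·BCB·CC·BCB·BCB·CC·BCB·CC·CC·BCB·CC·BCB·BCB·CC·BCB·CC·BCB·BCB·CC·BCB·CC·CC·BCB·CC·BCB·BCB·CC·BCB·CC·BCB·BCB·BCB·BCB·CC·BCB·CC·BCB·BCB·AB·CC·BCB·BCB·CC·BCB·CC·CC·BCB·CC·BCB·BCB·CC·BCB·CC·BCB·BCB·BCB·BCB·CC·BCB·CC·BCB·BCB·AB·CC·BCB·BCB·CC·BCB·CC·CC·BCB·CC·BCB·BCB·CC·BCB·CC·BCB·BCB·BCB·BCB·CC·BCB·CC·BCB·BCB
    A ↦ AB
    B ↦ CC
    C ↦ BCB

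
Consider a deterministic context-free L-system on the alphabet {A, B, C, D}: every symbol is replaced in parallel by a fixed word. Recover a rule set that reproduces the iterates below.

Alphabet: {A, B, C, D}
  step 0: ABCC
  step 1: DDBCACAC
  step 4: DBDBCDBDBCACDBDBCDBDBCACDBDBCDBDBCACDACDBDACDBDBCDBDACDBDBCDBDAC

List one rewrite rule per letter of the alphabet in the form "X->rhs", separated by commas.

  step 0 ⇒ step 1: ABCC ⇒ D·DBC·AC·AC
    A ↦ D
    B ↦ DBC
    C ↦ AC
    D ↦ DB  (constrained at step 1)

A->D, B->DBC, C->AC, D->DB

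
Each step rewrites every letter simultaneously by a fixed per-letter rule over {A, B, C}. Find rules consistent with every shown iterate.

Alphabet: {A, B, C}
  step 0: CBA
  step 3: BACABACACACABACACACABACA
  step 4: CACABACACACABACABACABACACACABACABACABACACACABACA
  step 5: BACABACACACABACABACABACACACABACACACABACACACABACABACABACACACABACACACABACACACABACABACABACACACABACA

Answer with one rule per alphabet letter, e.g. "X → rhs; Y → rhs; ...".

  step 4 ⇒ step 5: CACABACACACABACABACABACACACABACABACABACACACABACA ⇒ BA·CA·BA·CA·CA·CA·BA·CA·BA·CA·BA·CA·CA·CA·BA·CA·CA·CA·BA·CA·CA·CA·BA·CA·BA·CA·BA·CA·CA·CA·BA·CA·CA·CA·BA·CA·CA·CA·BA·CA·BA·CA·BA·CA·CA·CA·BA·CA
    A ↦ CA
    B ↦ CA
    C ↦ BA

A->CA, B->CA, C->BA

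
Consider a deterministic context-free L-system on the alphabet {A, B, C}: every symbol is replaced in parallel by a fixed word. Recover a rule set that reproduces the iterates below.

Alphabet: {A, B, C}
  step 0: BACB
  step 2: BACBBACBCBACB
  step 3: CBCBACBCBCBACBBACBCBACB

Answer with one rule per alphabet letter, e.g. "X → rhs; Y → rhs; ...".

  step 2 ⇒ step 3: BACBBACBCBACB ⇒ CB·C·BA·CB·CB·C·BA·CB·BA·CB·C·BA·CB
    A ↦ C
    B ↦ CB
    C ↦ BA

A->C, B->CB, C->BA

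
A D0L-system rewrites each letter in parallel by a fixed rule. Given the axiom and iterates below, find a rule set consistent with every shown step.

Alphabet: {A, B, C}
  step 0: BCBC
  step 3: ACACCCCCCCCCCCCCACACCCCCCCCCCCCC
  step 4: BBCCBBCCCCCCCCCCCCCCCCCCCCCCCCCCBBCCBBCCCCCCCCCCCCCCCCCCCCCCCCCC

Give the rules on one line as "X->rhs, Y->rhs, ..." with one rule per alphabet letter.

  step 3 ⇒ step 4: ACACCCCCCCCCCCCCACACCCCCCCCCCCCC ⇒ BB·CC·BB·CC·CC·CC·CC·CC·CC·CC·CC·CC·CC·CC·CC·CC·BB·CC·BB·CC·CC·CC·CC·CC·CC·CC·CC·CC·CC·CC·CC·CC
    A ↦ BB
    C ↦ CC
    B ↦ AC  (constrained at step 0)

A->BB, B->AC, C->CC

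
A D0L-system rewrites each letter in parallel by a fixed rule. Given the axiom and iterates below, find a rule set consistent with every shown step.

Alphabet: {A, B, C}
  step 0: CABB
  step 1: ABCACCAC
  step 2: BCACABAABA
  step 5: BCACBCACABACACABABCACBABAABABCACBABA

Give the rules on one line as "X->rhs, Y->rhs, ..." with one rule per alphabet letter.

  step 1 ⇒ step 2: ABCACCAC ⇒ B·CAC·A·B·A·A·B·A
    A ↦ B
    B ↦ CAC
    C ↦ A

A->B, B->CAC, C->A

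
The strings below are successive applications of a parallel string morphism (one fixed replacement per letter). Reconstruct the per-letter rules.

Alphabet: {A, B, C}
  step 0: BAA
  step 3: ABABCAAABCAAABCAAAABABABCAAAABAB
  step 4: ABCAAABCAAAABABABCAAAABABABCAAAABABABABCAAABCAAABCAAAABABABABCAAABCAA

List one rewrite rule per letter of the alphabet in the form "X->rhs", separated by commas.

  step 3 ⇒ step 4: ABABCAAABCAAABCAAAABABABCAAAABAB ⇒ AB·CAA·AB·CAA·A·AB·AB·AB·CAA·A·AB·AB·AB·CAA·A·AB·AB·AB·AB·CAA·AB·CAA·AB·CAA·A·AB·AB·AB·AB·CAA·AB·CAA
    A ↦ AB
    B ↦ CAA
    C ↦ A

A->AB, B->CAA, C->A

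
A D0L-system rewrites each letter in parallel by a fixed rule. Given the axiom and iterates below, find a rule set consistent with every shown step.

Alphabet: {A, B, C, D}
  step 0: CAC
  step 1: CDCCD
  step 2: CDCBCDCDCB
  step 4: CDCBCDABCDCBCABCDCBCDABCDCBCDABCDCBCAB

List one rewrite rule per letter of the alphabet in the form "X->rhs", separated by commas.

  step 1 ⇒ step 2: CDCCD ⇒ CD·CB·CD·CD·CB
    C ↦ CD
    D ↦ CB
  step 0 ⇒ step 1: CAC ⇒ CD·C·CD
    A ↦ C
    B ↦ AB  (constrained at step 2)

A->C, B->AB, C->CD, D->CB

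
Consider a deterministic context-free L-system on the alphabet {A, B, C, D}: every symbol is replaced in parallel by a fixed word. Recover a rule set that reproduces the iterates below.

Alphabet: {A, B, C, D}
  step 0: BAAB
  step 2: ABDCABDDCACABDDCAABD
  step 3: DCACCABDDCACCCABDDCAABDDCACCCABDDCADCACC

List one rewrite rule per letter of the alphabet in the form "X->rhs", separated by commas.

A->DCA, B->C, C->ABD, D->C

  step 2 ⇒ step 3: ABDCABDDCACABDDCAABD ⇒ DCA·C·C·ABD·DCA·C·C·C·ABD·DCA·ABD·DCA·C·C·C·ABD·DCA·DCA·C·C
    A ↦ DCA
    B ↦ C
    C ↦ ABD
    D ↦ C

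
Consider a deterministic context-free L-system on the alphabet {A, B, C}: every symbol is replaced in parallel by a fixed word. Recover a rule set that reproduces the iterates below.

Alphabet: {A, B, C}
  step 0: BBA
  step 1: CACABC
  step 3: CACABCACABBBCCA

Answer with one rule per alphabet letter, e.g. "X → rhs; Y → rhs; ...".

  step 0 ⇒ step 1: BBA ⇒ CA·CA·BC
    A ↦ BC
    B ↦ CA
    C ↦ B  (constrained at step 1)

A->BC, B->CA, C->B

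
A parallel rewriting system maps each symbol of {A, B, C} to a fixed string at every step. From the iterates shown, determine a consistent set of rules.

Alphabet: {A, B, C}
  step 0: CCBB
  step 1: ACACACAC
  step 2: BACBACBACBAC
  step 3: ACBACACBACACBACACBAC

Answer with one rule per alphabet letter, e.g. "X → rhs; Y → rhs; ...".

A->B, B->AC, C->AC

  step 2 ⇒ step 3: BACBACBACBAC ⇒ AC·B·AC·AC·B·AC·AC·B·AC·AC·B·AC
    A ↦ B
    B ↦ AC
    C ↦ AC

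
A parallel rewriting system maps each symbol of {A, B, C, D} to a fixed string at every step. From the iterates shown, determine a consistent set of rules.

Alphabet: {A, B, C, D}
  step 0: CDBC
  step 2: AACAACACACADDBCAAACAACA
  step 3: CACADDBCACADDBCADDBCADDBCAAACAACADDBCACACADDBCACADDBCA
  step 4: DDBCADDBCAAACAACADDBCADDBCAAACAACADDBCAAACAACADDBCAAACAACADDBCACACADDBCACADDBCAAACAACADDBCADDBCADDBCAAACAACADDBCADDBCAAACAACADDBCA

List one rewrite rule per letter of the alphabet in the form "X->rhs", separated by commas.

  step 3 ⇒ step 4: CACADDBCACADDBCADDBCADDBCAAACAACADDBCACACADDBCACADDBCA ⇒ DDB·CA·DDB·CA·AAC·AAC·A·DDB·CA·DDB·CA·AAC·AAC·A·DDB·CA·AAC·AAC·A·DDB·CA·AAC·AAC·A·DDB·CA·CA·CA·DDB·CA·CA·DDB·CA·AAC·AAC·A·DDB·CA·DDB·CA·DDB·CA·AAC·AAC·A·DDB·CA·DDB·CA·AAC·AAC·A·DDB·CA
    A ↦ CA
    B ↦ A
    C ↦ DDB
    D ↦ AAC

A->CA, B->A, C->DDB, D->AAC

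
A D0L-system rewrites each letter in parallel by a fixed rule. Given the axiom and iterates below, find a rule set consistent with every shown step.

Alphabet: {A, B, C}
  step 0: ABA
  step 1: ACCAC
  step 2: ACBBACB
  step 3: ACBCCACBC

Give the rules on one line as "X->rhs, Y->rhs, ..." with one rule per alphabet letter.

A->AC, B->C, C->B

  step 2 ⇒ step 3: ACBBACB ⇒ AC·B·C·C·AC·B·C
    A ↦ AC
    B ↦ C
    C ↦ B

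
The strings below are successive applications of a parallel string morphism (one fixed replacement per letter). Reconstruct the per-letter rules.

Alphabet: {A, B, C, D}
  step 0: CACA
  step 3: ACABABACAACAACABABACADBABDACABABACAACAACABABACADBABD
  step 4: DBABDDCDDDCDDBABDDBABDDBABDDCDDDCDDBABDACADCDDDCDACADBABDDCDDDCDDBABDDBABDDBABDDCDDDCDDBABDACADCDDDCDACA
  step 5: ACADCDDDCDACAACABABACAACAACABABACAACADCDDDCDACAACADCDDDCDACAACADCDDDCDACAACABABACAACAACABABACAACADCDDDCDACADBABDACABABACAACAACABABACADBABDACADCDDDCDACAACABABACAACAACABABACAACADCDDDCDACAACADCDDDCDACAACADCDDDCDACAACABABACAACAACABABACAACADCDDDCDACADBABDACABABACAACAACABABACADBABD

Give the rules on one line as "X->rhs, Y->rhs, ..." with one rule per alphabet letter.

  step 4 ⇒ step 5: DBABDDCDDDCDDBABDDBABDDBABDDCDDDCDDBABDACADCDDDCDACADBABDDCDDDCDDBABDDBABDDBABDDCDDDCDDBABDACADCDDDCDACA ⇒ ACA·DCD·D·DCD·ACA·ACA·BAB·ACA·ACA·ACA·BAB·ACA·ACA·DCD·D·DCD·ACA·ACA·DCD·D·DCD·ACA·ACA·DCD·D·DCD·ACA·ACA·BAB·ACA·ACA·ACA·BAB·ACA·ACA·DCD·D·DCD·ACA·D·BAB·D·ACA·BAB·ACA·ACA·ACA·BAB·ACA·D·BAB·D·ACA·DCD·D·DCD·ACA·ACA·BAB·ACA·ACA·ACA·BAB·ACA·ACA·DCD·D·DCD·ACA·ACA·DCD·D·DCD·ACA·ACA·DCD·D·DCD·ACA·ACA·BAB·ACA·ACA·ACA·BAB·ACA·ACA·DCD·D·DCD·ACA·D·BAB·D·ACA·BAB·ACA·ACA·ACA·BAB·ACA·D·BAB·D
    A ↦ D
    B ↦ DCD
    C ↦ BAB
    D ↦ ACA

A->D, B->DCD, C->BAB, D->ACA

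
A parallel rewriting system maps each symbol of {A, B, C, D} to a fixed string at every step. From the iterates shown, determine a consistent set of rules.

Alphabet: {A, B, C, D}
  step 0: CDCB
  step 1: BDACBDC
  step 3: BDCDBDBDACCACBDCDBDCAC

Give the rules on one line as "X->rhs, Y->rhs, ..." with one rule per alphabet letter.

A->CD, B->C, C->BD, D->AC

  step 0 ⇒ step 1: CDCB ⇒ BD·AC·BD·C
    B ↦ C
    C ↦ BD
    D ↦ AC
    A ↦ CD  (constrained at step 1)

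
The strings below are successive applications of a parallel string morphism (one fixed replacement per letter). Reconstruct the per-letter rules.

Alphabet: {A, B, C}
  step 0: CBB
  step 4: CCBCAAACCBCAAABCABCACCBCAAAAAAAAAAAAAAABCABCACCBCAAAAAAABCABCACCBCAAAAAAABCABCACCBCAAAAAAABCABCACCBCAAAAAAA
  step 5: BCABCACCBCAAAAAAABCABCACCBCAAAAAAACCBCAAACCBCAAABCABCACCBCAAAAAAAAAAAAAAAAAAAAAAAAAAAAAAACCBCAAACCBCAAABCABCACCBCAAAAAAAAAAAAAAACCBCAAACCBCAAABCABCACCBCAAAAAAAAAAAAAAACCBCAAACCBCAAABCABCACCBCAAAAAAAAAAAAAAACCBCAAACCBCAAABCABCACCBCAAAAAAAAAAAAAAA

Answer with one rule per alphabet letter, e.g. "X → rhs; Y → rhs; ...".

A->AA, B->CC, C->BCA

  step 4 ⇒ step 5: CCBCAAACCBCAAABCABCACCBCAAAAAAAAAAAAAAABCABCACCBCAAAAAAABCABCACCBCAAAAAAABCABCACCBCAAAAAAABCABCACCBCAAAAAAA ⇒ BCA·BCA·CC·BCA·AA·AA·AA·BCA·BCA·CC·BCA·AA·AA·AA·CC·BCA·AA·CC·BCA·AA·BCA·BCA·CC·BCA·AA·AA·AA·AA·AA·AA·AA·AA·AA·AA·AA·AA·AA·AA·AA·CC·BCA·AA·CC·BCA·AA·BCA·BCA·CC·BCA·AA·AA·AA·AA·AA·AA·AA·CC·BCA·AA·CC·BCA·AA·BCA·BCA·CC·BCA·AA·AA·AA·AA·AA·AA·AA·CC·BCA·AA·CC·BCA·AA·BCA·BCA·CC·BCA·AA·AA·AA·AA·AA·AA·AA·CC·BCA·AA·CC·BCA·AA·BCA·BCA·CC·BCA·AA·AA·AA·AA·AA·AA·AA
    A ↦ AA
    B ↦ CC
    C ↦ BCA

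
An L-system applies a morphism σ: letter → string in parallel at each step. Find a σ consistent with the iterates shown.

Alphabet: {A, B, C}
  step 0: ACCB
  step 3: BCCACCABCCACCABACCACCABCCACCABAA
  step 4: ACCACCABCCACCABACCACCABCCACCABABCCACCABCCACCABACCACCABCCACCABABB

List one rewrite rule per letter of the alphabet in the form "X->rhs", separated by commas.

A->B, B->A, C->CCA

  step 3 ⇒ step 4: BCCACCABCCACCABACCACCABCCACCABAA ⇒ A·CCA·CCA·B·CCA·CCA·B·A·CCA·CCA·B·CCA·CCA·B·A·B·CCA·CCA·B·CCA·CCA·B·A·CCA·CCA·B·CCA·CCA·B·A·B·B
    A ↦ B
    B ↦ A
    C ↦ CCA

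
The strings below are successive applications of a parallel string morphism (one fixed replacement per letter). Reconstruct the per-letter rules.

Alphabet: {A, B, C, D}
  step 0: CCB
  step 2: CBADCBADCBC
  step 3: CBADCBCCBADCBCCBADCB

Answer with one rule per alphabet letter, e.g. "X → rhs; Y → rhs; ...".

  step 2 ⇒ step 3: CBADCBADCBC ⇒ CB·AD·CB·C·CB·AD·CB·C·CB·AD·CB
    A ↦ CB
    B ↦ AD
    C ↦ CB
    D ↦ C

A->CB, B->AD, C->CB, D->C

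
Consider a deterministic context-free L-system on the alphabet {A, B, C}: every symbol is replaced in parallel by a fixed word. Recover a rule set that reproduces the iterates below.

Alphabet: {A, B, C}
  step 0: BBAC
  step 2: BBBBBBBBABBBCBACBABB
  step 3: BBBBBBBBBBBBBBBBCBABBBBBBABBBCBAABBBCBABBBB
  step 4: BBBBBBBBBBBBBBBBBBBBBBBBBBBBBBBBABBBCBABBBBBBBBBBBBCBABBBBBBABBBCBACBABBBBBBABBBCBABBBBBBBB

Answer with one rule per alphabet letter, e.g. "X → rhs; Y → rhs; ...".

  step 3 ⇒ step 4: BBBBBBBBBBBBBBBBCBABBBBBBABBBCBAABBBCBABBBB ⇒ BB·BB·BB·BB·BB·BB·BB·BB·BB·BB·BB·BB·BB·BB·BB·BB·AB·BB·CBA·BB·BB·BB·BB·BB·BB·CBA·BB·BB·BB·AB·BB·CBA·CBA·BB·BB·BB·AB·BB·CBA·BB·BB·BB·BB
    A ↦ CBA
    B ↦ BB
    C ↦ AB

A->CBA, B->BB, C->AB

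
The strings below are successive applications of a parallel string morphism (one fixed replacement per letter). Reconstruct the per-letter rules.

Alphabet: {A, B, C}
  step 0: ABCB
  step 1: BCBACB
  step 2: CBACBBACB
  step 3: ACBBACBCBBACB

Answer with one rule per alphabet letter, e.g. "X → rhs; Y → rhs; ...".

A->B, B->CB, C->A

  step 2 ⇒ step 3: CBACBBACB ⇒ A·CB·B·A·CB·CB·B·A·CB
    A ↦ B
    B ↦ CB
    C ↦ A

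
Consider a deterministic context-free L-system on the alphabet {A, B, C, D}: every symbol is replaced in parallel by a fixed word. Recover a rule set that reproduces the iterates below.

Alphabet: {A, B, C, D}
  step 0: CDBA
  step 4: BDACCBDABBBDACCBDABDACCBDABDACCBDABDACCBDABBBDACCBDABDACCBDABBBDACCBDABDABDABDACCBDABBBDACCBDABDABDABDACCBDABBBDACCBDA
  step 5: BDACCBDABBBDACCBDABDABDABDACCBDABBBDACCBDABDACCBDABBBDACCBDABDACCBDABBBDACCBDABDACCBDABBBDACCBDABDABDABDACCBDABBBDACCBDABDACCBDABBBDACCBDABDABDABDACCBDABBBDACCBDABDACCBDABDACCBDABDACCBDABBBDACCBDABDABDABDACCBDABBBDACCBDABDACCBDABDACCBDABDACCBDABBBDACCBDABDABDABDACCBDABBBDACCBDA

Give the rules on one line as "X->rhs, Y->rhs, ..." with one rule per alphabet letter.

  step 4 ⇒ step 5: BDACCBDABBBDACCBDABDACCBDABDACCBDABDACCBDABBBDACCBDABDACCBDABBBDACCBDABDABDABDACCBDABBBDACCBDABDABDABDACCBDABBBDACCBDA ⇒ BDA·CCB·DA·B·B·BDA·CCB·DA·BDA·BDA·BDA·CCB·DA·B·B·BDA·CCB·DA·BDA·CCB·DA·B·B·BDA·CCB·DA·BDA·CCB·DA·B·B·BDA·CCB·DA·BDA·CCB·DA·B·B·BDA·CCB·DA·BDA·BDA·BDA·CCB·DA·B·B·BDA·CCB·DA·BDA·CCB·DA·B·B·BDA·CCB·DA·BDA·BDA·BDA·CCB·DA·B·B·BDA·CCB·DA·BDA·CCB·DA·BDA·CCB·DA·BDA·CCB·DA·B·B·BDA·CCB·DA·BDA·BDA·BDA·CCB·DA·B·B·BDA·CCB·DA·BDA·CCB·DA·BDA·CCB·DA·BDA·CCB·DA·B·B·BDA·CCB·DA·BDA·BDA·BDA·CCB·DA·B·B·BDA·CCB·DA
    A ↦ DA
    B ↦ BDA
    C ↦ B
    D ↦ CCB

A->DA, B->BDA, C->B, D->CCB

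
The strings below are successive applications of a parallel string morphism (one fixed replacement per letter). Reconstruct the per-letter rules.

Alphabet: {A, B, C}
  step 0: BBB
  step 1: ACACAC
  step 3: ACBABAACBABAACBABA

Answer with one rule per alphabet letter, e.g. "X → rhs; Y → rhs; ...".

  step 0 ⇒ step 1: BBB ⇒ AC·AC·AC
    B ↦ AC
    A ↦ BA  (constrained at step 1)
    C ↦ A  (constrained at step 1)

A->BA, B->AC, C->A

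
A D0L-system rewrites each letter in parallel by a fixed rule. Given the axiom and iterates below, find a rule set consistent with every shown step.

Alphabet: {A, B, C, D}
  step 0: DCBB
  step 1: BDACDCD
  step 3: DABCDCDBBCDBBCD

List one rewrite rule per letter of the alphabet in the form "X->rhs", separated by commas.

A->B, B->CD, C->DA, D->B

  step 0 ⇒ step 1: DCBB ⇒ B·DA·CD·CD
    B ↦ CD
    C ↦ DA
    D ↦ B
    A ↦ B  (constrained at step 1)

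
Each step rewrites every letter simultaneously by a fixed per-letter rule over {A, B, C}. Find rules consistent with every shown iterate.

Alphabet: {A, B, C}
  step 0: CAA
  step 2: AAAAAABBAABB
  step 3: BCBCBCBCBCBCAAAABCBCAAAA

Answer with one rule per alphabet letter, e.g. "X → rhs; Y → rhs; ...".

A->BC, B->AA, C->BB

  step 2 ⇒ step 3: AAAAAABBAABB ⇒ BC·BC·BC·BC·BC·BC·AA·AA·BC·BC·AA·AA
    A ↦ BC
    B ↦ AA
    C ↦ BB  (constrained at step 0)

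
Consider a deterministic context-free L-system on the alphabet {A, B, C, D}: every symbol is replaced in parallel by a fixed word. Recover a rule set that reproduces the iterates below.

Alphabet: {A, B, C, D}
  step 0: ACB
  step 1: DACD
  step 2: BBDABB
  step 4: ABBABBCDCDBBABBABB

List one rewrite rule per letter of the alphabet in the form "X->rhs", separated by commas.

A->D, B->CD, C->A, D->BB

  step 1 ⇒ step 2: DACD ⇒ BB·D·A·BB
    A ↦ D
    C ↦ A
    D ↦ BB
  step 0 ⇒ step 1: ACB ⇒ D·A·CD
    B ↦ CD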